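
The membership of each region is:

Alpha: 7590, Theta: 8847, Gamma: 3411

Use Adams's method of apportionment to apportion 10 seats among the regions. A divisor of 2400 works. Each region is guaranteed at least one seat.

Alpha 4; Theta 4; Gamma 2

With modified divisor 2400: modified quotas Alpha 3.163, Theta 3.686, Gamma 1.421.
Rounding up: Alpha 4, Theta 4, Gamma 2 (total 10).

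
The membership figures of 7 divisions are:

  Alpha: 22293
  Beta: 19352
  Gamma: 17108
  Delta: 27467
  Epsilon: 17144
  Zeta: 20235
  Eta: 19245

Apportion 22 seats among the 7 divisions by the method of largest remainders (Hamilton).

Alpha 3, Beta 3, Gamma 3, Delta 4, Epsilon 3, Zeta 3, Eta 3

Standard divisor: 142844 ÷ 22 ≈ 6492.909.
Standard quotas: Alpha 3.4334, Beta 2.9805, Gamma 2.6349, Delta 4.2303, Epsilon 2.6404, Zeta 3.1165, Eta 2.9640.
Lower quotas: Alpha 3, Beta 2, Gamma 2, Delta 4, Epsilon 2, Zeta 3, Eta 2 (sum 18, leaving 4 seats).
Remainders in descending order: Beta 0.9805, Eta 0.9640, Epsilon 0.6404, Gamma 0.6349, Alpha 0.4334, Delta 0.2303, Zeta 0.1165.
Largest remainders: Beta, Eta, Epsilon, Gamma receive the extra seats.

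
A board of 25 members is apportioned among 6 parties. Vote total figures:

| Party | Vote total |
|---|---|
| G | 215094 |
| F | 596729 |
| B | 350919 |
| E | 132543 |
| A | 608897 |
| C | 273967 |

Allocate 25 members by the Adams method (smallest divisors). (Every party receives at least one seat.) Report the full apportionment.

G 3, F 6, B 4, E 2, A 7, C 3

Standard divisor 2178149/25 ≈ 87125.96; standard quotas: G 2.469, F 6.849, B 4.028, E 1.521, A 6.989, C 3.144.
Rounding up gives 3, 7, 5, 2, 7, 4 = 28 seats, so the divisor must be adjusted.
With modified divisor 100500: modified quotas G 2.140, F 5.938, B 3.492, E 1.319, A 6.059, C 2.726.
Rounding up: G 3, F 6, B 4, E 2, A 7, C 3 (total 25).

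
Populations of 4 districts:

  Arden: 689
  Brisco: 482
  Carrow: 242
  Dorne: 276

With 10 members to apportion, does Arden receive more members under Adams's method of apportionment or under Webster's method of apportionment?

Adams: Arden 3, Brisco 3, Carrow 2, Dorne 2.
Webster: Arden 4, Brisco 3, Carrow 1, Dorne 2.
Arden gets 3 under Adams and 4 under Webster.

Webster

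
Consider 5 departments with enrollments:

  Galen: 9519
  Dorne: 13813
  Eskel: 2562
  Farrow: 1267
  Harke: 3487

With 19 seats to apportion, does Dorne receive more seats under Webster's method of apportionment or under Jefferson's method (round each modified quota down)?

Jefferson

Webster: Galen 6, Dorne 8, Eskel 2, Farrow 1, Harke 2.
Jefferson: Galen 6, Dorne 10, Eskel 1, Farrow 0, Harke 2.
Dorne gets 8 under Webster and 10 under Jefferson.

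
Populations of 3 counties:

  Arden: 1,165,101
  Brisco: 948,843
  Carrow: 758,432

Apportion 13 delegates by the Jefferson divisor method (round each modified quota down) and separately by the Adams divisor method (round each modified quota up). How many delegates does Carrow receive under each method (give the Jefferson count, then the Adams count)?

Jefferson: Arden 6, Brisco 4, Carrow 3.
Adams: Arden 5, Brisco 4, Carrow 4.
Carrow gets 3 under Jefferson and 4 under Adams.

3 and 4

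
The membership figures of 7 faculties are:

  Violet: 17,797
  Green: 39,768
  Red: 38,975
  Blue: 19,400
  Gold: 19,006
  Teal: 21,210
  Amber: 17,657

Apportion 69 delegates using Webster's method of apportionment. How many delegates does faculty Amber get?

Standard divisor 173813/69 ≈ 2519.029; standard quotas: Violet 7.065, Green 15.787, Red 15.472, Blue 7.701, Gold 7.545, Teal 8.420, Amber 7.009.
Rounding to the nearest integer gives Violet 7, Green 16, Red 15, Blue 8, Gold 8, Teal 8, Amber 7 — total 69, matching the house size, so no adjustment is needed.
Amber receives 7.

7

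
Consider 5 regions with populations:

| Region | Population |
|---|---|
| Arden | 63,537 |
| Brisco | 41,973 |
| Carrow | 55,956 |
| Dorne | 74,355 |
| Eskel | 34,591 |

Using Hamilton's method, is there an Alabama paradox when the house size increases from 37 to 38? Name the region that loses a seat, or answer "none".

At 37 seats: Arden 9, Brisco 6, Carrow 7, Dorne 10, Eskel 5.
At 38 seats: Arden 9, Brisco 6, Carrow 8, Dorne 10, Eskel 5.
No region's allocation decreased.

none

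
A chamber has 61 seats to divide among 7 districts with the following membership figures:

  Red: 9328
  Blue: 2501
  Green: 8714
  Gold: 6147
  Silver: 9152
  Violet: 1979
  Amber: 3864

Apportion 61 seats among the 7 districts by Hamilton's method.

Red=13; Blue=4; Green=13; Gold=9; Silver=13; Violet=3; Amber=6

Total 41685; standard divisor 41685/61 ≈ 683.361.
Standard quotas: Red 13.6502, Blue 3.6599, Green 12.7517, Gold 8.9953, Silver 13.3926, Violet 2.8960, Amber 5.6544.
Lower quotas: Red 13, Blue 3, Green 12, Gold 8, Silver 13, Violet 2, Amber 5 (sum 56, leaving 5 seats).
Remainders in descending order: Gold 0.9953, Violet 0.8960, Green 0.7517, Blue 0.6599, Amber 0.6544, Red 0.6502, Silver 0.3926.
The surplus seats go to Gold, Violet, Green, Blue, Amber.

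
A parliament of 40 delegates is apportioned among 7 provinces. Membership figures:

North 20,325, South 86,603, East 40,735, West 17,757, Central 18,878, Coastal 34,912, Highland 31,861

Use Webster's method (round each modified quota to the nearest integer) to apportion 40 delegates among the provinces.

Standard divisor 251071/40 ≈ 6276.775; standard quotas: North 3.238, South 13.797, East 6.490, West 2.829, Central 3.008, Coastal 5.562, Highland 5.076.
Rounding to the nearest integer gives North 3, South 14, East 6, West 3, Central 3, Coastal 6, Highland 5 — total 40, matching the house size, so no adjustment is needed.

North 3; South 14; East 6; West 3; Central 3; Coastal 6; Highland 5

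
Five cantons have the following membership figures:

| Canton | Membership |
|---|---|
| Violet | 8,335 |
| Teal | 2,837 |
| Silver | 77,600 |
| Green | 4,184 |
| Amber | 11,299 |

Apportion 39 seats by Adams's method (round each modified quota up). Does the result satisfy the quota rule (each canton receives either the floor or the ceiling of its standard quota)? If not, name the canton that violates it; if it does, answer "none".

Standard quotas: Violet 3.118, Teal 1.061, Silver 29.029, Green 1.565, Amber 4.227.
Adams allocation: Violet 3, Teal 2, Silver 28, Green 2, Amber 4.
Silver has quota 29.029 (lower 29, upper 30) but receives 28 — outside the quota interval.

Silver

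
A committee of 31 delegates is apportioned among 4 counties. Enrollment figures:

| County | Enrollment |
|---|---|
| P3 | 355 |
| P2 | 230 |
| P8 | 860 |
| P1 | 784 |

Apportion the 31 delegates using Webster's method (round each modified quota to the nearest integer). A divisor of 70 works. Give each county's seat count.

With modified divisor 70: modified quotas P3 5.071, P2 3.286, P8 12.286, P1 11.200.
Rounding to the nearest integer: P3 5, P2 3, P8 12, P1 11 (total 31).

P3=5; P2=3; P8=12; P1=11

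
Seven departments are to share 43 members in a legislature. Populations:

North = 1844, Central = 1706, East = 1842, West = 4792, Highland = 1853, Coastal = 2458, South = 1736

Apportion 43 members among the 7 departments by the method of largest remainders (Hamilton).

North 5, Central 4, East 5, West 13, Highland 5, Coastal 6, South 5

The standard divisor is 16231/43 ≈ 377.465.
Standard quotas: North 4.885, Central 4.520, East 4.880, West 12.695, Highland 4.909, Coastal 6.512, South 4.599.
Lower quotas: North 4, Central 4, East 4, West 12, Highland 4, Coastal 6, South 4 (sum 38, leaving 5 seats).
Remainders in descending order: Highland 0.909, North 0.885, East 0.880, West 0.695, South 0.599, Central 0.520, Coastal 0.512.
The surplus seats go to Highland, North, East, West, South.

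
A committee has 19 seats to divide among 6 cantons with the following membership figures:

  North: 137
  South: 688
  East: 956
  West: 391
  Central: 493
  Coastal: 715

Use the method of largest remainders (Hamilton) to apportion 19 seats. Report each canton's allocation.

North=1; South=4; East=5; West=2; Central=3; Coastal=4

Standard divisor: 3380 ÷ 19 ≈ 177.895.
Standard quotas: North 0.770, South 3.867, East 5.374, West 2.198, Central 2.771, Coastal 4.019.
Lower quotas: North 0, South 3, East 5, West 2, Central 2, Coastal 4 (sum 16, leaving 3 seats).
Remainders in descending order: South 0.867, Central 0.771, North 0.770, East 0.374, West 0.198, Coastal 0.019.
Largest remainders: South, Central, North receive the extra seats.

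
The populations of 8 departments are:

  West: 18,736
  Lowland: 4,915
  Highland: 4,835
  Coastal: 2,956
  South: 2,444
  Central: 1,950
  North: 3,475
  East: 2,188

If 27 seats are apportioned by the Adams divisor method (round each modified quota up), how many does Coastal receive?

2

Standard divisor 41499/27 ≈ 1537; standard quotas: West 12.190, Lowland 3.198, Highland 3.146, Coastal 1.923, South 1.590, Central 1.269, North 2.261, East 1.424.
Rounding up gives 13, 4, 4, 2, 2, 2, 3, 2 = 32 seats, so the divisor must be adjusted.
With modified divisor 1800: modified quotas West 10.409, Lowland 2.731, Highland 2.686, Coastal 1.642, South 1.358, Central 1.083, North 1.931, East 1.216.
Rounding up: West 11, Lowland 3, Highland 3, Coastal 2, South 2, Central 2, North 2, East 2 (total 27).
Coastal receives 2.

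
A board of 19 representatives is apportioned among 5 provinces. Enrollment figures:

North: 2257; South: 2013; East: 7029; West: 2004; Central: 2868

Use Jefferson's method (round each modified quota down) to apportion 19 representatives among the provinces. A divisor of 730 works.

North=3, South=2, East=9, West=2, Central=3

With modified divisor 730: modified quotas North 3.092, South 2.758, East 9.629, West 2.745, Central 3.929.
Rounding down: North 3, South 2, East 9, West 2, Central 3 (total 19).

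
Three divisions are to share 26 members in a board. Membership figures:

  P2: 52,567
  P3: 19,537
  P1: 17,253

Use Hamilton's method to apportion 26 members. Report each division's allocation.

Total 89357; standard divisor 89357/26 ≈ 3436.808.
Standard quotas: P2 15.2953, P3 5.6846, P1 5.0201.
Lower quotas: P2 15, P3 5, P1 5 (sum 25, leaving 1 seat).
Remainders in descending order: P3 0.6846, P2 0.2953, P1 0.0201.
The surplus seat goes to P3.

P2 15, P3 6, P1 5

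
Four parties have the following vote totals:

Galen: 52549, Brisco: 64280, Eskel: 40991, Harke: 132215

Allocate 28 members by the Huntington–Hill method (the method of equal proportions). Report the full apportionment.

Galen 5; Brisco 6; Eskel 4; Harke 13

With divisor 10252: modified quotas Galen 5.126, Brisco 6.270, Eskel 3.998, Harke 12.897.
Geometric-mean thresholds: Galen √(5·6)=5.477, Brisco √(6·7)=6.481, Eskel √(3·4)=3.464, Harke √(12·13)=12.490.
Each quota rounded against its threshold gives Galen 5, Brisco 6, Eskel 4, Harke 13 (total 28).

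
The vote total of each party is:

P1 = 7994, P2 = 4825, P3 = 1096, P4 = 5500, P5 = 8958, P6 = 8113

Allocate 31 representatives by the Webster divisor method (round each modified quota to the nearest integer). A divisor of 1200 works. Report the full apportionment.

With modified divisor 1200: modified quotas P1 6.662, P2 4.021, P3 0.913, P4 4.583, P5 7.465, P6 6.761.
Rounding to the nearest integer: P1 7, P2 4, P3 1, P4 5, P5 7, P6 7 (total 31).

P1: 7; P2: 4; P3: 1; P4: 5; P5: 7; P6: 7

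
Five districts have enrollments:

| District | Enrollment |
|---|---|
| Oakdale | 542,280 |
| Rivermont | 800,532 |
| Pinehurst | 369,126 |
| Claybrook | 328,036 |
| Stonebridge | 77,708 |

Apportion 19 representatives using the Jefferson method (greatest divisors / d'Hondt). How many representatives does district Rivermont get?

Standard divisor 2117682/19 ≈ 111456.947; standard quotas: Oakdale 4.865, Rivermont 7.182, Pinehurst 3.312, Claybrook 2.943, Stonebridge 0.697.
Rounding down gives 4, 7, 3, 2, 0 = 16 seats, so the divisor must be adjusted.
With modified divisor 96200: modified quotas Oakdale 5.637, Rivermont 8.322, Pinehurst 3.837, Claybrook 3.410, Stonebridge 0.808.
Rounding down: Oakdale 5, Rivermont 8, Pinehurst 3, Claybrook 3, Stonebridge 0 (total 19).
Rivermont receives 8.

8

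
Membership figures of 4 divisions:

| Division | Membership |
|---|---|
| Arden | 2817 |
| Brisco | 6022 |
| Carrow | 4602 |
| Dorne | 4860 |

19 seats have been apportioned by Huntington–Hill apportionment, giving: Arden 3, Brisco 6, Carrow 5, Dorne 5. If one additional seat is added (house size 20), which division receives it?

Brisco

Priority for the next seat is population ÷ (√(s·(s+1))).
Priorities: Arden 813.198, Brisco 929.215, Carrow 840.206, Dorne 887.311.
Highest priority: Brisco.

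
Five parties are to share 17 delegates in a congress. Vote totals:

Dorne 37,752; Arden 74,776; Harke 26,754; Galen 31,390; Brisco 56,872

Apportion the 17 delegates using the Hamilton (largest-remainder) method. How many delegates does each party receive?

Standard divisor: 227544 ÷ 17 ≈ 13384.941.
Standard quotas: Dorne 2.8205, Arden 5.5866, Harke 1.9988, Galen 2.3452, Brisco 4.2490.
Lower quotas: Dorne 2, Arden 5, Harke 1, Galen 2, Brisco 4 (sum 14, leaving 3 seats).
Remainders in descending order: Harke 0.9988, Dorne 0.8205, Arden 0.5866, Galen 0.3452, Brisco 0.2490.
Largest remainders: Harke, Dorne, Arden receive the extra seats.

Dorne 3; Arden 6; Harke 2; Galen 2; Brisco 4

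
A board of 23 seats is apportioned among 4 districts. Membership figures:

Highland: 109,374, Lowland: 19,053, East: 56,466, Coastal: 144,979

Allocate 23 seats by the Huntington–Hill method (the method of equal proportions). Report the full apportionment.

Highland 8, Lowland 1, East 4, Coastal 10

With divisor 14219: modified quotas Highland 7.692, Lowland 1.340, East 3.971, Coastal 10.196.
Geometric-mean thresholds: Highland √(7·8)=7.483, Lowland √(1·2)=1.414, East √(3·4)=3.464, Coastal √(10·11)=10.488.
Each quota rounded against its threshold gives Highland 8, Lowland 1, East 4, Coastal 10 (total 23).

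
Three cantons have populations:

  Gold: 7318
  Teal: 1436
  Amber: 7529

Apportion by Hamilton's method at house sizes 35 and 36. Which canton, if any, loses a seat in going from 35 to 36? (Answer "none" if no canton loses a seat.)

At 35 seats: Gold 16, Teal 3, Amber 16.
At 36 seats: Gold 16, Teal 3, Amber 17.
No canton's allocation decreased.

none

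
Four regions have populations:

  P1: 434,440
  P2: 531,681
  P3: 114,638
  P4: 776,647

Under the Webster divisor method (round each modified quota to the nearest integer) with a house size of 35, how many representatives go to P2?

10

Standard divisor 1857406/35 ≈ 53068.743; standard quotas: P1 8.186, P2 10.019, P3 2.160, P4 14.635.
Rounding to the nearest integer gives P1 8, P2 10, P3 2, P4 15 — total 35, matching the house size, so no adjustment is needed.
P2 receives 10.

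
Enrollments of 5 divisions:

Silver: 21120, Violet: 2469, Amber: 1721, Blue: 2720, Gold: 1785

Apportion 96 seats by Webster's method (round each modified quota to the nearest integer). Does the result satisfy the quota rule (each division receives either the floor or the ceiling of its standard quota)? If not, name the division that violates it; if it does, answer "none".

Standard quotas: Silver 68.003, Violet 7.950, Amber 5.541, Blue 8.758, Gold 5.747.
Webster allocation: Silver 67, Violet 8, Amber 6, Blue 9, Gold 6.
Silver has quota 68.003 (lower 68, upper 69) but receives 67 — outside the quota interval.

Silver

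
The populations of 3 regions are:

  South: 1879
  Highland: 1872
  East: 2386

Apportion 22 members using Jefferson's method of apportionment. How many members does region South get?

7

Standard divisor 6137/22 ≈ 278.955; standard quotas: South 6.736, Highland 6.711, East 8.553.
Rounding down gives 6, 6, 8 = 20 seats, so the divisor must be adjusted.
With modified divisor 266: modified quotas South 7.064, Highland 7.038, East 8.970.
Rounding down: South 7, Highland 7, East 8 (total 22).
South receives 7.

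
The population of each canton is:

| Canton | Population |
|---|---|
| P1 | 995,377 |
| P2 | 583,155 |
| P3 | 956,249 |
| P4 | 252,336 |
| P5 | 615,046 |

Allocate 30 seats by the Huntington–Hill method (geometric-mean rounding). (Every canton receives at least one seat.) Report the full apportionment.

P1: 9, P2: 5, P3: 9, P4: 2, P5: 5

With divisor 112493: modified quotas P1 8.848, P2 5.184, P3 8.501, P4 2.243, P5 5.467.
Geometric-mean thresholds: P1 √(8·9)=8.485, P2 √(5·6)=5.477, P3 √(8·9)=8.485, P4 √(2·3)=2.449, P5 √(5·6)=5.477.
Each quota rounded against its threshold gives P1 9, P2 5, P3 9, P4 2, P5 5 (total 30).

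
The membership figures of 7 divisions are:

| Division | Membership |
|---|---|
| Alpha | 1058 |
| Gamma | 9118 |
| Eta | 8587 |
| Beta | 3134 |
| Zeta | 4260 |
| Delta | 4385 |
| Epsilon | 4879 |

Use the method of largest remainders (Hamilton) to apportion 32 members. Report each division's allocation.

Alpha=1; Gamma=8; Eta=8; Beta=3; Zeta=4; Delta=4; Epsilon=4

Standard divisor: 35421 ÷ 32 ≈ 1106.906.
Standard quotas: Alpha 0.9558, Gamma 8.2374, Eta 7.7577, Beta 2.8313, Zeta 3.8486, Delta 3.9615, Epsilon 4.4078.
Lower quotas: Alpha 0, Gamma 8, Eta 7, Beta 2, Zeta 3, Delta 3, Epsilon 4 (sum 27, leaving 5 seats).
Remainders in descending order: Delta 0.9615, Alpha 0.9558, Zeta 0.8486, Beta 0.8313, Eta 0.7577, Epsilon 0.4078, Gamma 0.2374.
The surplus seats go to Delta, Alpha, Zeta, Beta, Eta.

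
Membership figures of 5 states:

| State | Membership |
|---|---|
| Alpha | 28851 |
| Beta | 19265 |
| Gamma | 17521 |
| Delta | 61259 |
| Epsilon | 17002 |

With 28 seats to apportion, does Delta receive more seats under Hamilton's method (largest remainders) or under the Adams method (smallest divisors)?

Hamilton

Hamilton: Alpha 6, Beta 4, Gamma 3, Delta 12, Epsilon 3.
Adams: Alpha 6, Beta 4, Gamma 4, Delta 11, Epsilon 3.
Delta gets 12 under Hamilton and 11 under Adams.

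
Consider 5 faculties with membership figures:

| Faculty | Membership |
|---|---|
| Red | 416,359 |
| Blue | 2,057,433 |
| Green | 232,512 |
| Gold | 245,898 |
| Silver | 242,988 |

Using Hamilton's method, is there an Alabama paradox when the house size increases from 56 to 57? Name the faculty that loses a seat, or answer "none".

At 56 seats: Red 7, Blue 36, Green 4, Gold 5, Silver 4.
At 57 seats: Red 8, Blue 37, Green 4, Gold 4, Silver 4.
Gold drops from 5 to 4.

Gold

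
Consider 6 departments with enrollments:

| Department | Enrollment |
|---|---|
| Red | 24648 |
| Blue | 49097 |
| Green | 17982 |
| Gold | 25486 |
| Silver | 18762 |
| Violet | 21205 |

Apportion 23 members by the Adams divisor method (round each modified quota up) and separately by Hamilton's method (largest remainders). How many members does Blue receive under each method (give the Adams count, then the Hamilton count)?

Adams: Red 4, Blue 6, Green 3, Gold 4, Silver 3, Violet 3.
Hamilton: Red 3, Blue 7, Green 3, Gold 4, Silver 3, Violet 3.
Blue gets 6 under Adams and 7 under Hamilton.

6 and 7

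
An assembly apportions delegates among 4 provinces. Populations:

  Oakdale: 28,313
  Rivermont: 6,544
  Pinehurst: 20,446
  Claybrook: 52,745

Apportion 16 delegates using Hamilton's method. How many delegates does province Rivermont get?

1

The standard divisor is 108048/16 = 6753.
Standard quotas: Oakdale 4.1927, Rivermont 0.9691, Pinehurst 3.0277, Claybrook 7.8106.
Lower quotas: Oakdale 4, Rivermont 0, Pinehurst 3, Claybrook 7 (sum 14, leaving 2 seats).
Remainders in descending order: Rivermont 0.9691, Claybrook 0.8106, Oakdale 0.1927, Pinehurst 0.0277.
The surplus seats go to Rivermont, Claybrook.
Rivermont receives 1.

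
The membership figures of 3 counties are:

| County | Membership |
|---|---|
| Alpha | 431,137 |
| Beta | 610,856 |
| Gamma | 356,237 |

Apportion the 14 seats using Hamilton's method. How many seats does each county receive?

The standard divisor is 1398230/14 ≈ 99873.571.
Standard quotas: Alpha 4.3168, Beta 6.1163, Gamma 3.5669.
Lower quotas: Alpha 4, Beta 6, Gamma 3 (sum 13, leaving 1 seat).
Remainders in descending order: Gamma 0.5669, Alpha 0.3168, Beta 0.1163.
Largest remainder: Gamma receives the extra seat.

Alpha 4, Beta 6, Gamma 4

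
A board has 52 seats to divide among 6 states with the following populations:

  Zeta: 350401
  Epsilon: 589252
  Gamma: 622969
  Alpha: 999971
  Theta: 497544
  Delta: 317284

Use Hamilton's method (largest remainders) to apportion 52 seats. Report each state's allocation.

Standard divisor: 3377421 ÷ 52 ≈ 64950.404.
Standard quotas: Zeta 5.3949, Epsilon 9.0723, Gamma 9.5915, Alpha 15.3959, Theta 7.6604, Delta 4.8850.
Lower quotas: Zeta 5, Epsilon 9, Gamma 9, Alpha 15, Theta 7, Delta 4 (sum 49, leaving 3 seats).
Remainders in descending order: Delta 0.8850, Theta 0.6604, Gamma 0.5915, Alpha 0.3959, Zeta 0.3949, Epsilon 0.0723.
The surplus seats go to Delta, Theta, Gamma.

Zeta: 5, Epsilon: 9, Gamma: 10, Alpha: 15, Theta: 8, Delta: 5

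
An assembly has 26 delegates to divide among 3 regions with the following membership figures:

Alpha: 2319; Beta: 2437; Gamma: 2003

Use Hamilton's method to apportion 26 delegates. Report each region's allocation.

Total 6759; standard divisor 6759/26 ≈ 259.962.
Standard quotas: Alpha 8.921, Beta 9.374, Gamma 7.705.
Lower quotas: Alpha 8, Beta 9, Gamma 7 (sum 24, leaving 2 seats).
Remainders in descending order: Alpha 0.921, Gamma 0.705, Beta 0.374.
The surplus seats go to Alpha, Gamma.

Alpha=9; Beta=9; Gamma=8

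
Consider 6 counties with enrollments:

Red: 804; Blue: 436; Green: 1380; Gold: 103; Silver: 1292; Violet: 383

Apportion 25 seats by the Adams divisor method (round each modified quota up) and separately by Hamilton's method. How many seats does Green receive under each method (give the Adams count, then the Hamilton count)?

Adams: Red 5, Blue 3, Green 7, Gold 1, Silver 7, Violet 2.
Hamilton: Red 5, Blue 2, Green 8, Gold 1, Silver 7, Violet 2.
Green gets 7 under Adams and 8 under Hamilton.

7 and 8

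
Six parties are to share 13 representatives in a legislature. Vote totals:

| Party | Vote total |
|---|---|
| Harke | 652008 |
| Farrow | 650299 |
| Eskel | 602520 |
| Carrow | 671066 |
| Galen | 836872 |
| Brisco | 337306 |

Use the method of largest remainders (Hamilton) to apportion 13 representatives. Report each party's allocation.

Standard divisor: 3750071 ÷ 13 = 288467.
Standard quotas: Harke 2.2603, Farrow 2.2543, Eskel 2.0887, Carrow 2.3263, Galen 2.9011, Brisco 1.1693.
Lower quotas: Harke 2, Farrow 2, Eskel 2, Carrow 2, Galen 2, Brisco 1 (sum 11, leaving 2 seats).
Remainders in descending order: Galen 0.9011, Carrow 0.3263, Harke 0.2603, Farrow 0.2543, Brisco 0.1693, Eskel 0.0887.
The surplus seats go to Galen, Carrow.

Harke=2; Farrow=2; Eskel=2; Carrow=3; Galen=3; Brisco=1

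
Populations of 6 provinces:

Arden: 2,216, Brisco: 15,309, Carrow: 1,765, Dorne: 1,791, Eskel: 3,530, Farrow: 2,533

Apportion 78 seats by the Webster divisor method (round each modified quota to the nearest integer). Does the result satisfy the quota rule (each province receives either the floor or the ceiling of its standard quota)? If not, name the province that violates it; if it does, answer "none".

Standard quotas: Arden 6.368, Brisco 43.991, Carrow 5.072, Dorne 5.147, Eskel 10.144, Farrow 7.279.
Webster allocation: Arden 6, Brisco 45, Carrow 5, Dorne 5, Eskel 10, Farrow 7.
Brisco has quota 43.991 (lower 43, upper 44) but receives 45 — outside the quota interval.

Brisco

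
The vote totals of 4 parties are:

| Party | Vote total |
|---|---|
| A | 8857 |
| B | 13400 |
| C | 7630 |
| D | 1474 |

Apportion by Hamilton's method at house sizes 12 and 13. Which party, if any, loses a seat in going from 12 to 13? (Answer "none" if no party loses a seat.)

At 12 seats: A 3, B 5, C 3, D 1.
At 13 seats: A 4, B 5, C 3, D 1.
No party's allocation decreased.

none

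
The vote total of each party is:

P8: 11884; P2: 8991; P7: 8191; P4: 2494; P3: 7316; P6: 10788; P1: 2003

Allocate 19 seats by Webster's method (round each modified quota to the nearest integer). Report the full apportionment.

Standard divisor 51667/19 ≈ 2719.316; standard quotas: P8 4.370, P2 3.306, P7 3.012, P4 0.917, P3 2.690, P6 3.967, P1 0.737.
Rounding to the nearest integer gives P8 4, P2 3, P7 3, P4 1, P3 3, P6 4, P1 1 — total 19, matching the house size, so no adjustment is needed.

P8 4, P2 3, P7 3, P4 1, P3 3, P6 4, P1 1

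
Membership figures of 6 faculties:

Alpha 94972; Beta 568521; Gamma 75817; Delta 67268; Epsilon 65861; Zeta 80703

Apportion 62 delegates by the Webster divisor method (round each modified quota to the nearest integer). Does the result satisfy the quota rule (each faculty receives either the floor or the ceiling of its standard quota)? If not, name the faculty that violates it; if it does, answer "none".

Standard quotas: Alpha 6.178, Beta 36.981, Gamma 4.932, Delta 4.376, Epsilon 4.284, Zeta 5.250.
Webster allocation: Alpha 6, Beta 38, Gamma 5, Delta 4, Epsilon 4, Zeta 5.
Beta has quota 36.981 (lower 36, upper 37) but receives 38 — outside the quota interval.

Beta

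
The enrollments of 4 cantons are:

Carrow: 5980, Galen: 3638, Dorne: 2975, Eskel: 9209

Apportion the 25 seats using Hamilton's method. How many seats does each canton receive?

Standard divisor: 21802 ÷ 25 ≈ 872.08.
Standard quotas: Carrow 6.8572, Galen 4.1716, Dorne 3.4114, Eskel 10.5598.
Lower quotas: Carrow 6, Galen 4, Dorne 3, Eskel 10 (sum 23, leaving 2 seats).
Remainders in descending order: Carrow 0.8572, Eskel 0.5598, Dorne 0.4114, Galen 0.1716.
Largest remainders: Carrow, Eskel receive the extra seats.

Carrow 7, Galen 4, Dorne 3, Eskel 11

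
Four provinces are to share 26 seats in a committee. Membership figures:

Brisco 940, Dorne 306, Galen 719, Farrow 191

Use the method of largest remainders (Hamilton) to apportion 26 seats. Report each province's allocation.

The standard divisor is 2156/26 ≈ 82.923.
Standard quotas: Brisco 11.336, Dorne 3.690, Galen 8.671, Farrow 2.303.
Lower quotas: Brisco 11, Dorne 3, Galen 8, Farrow 2 (sum 24, leaving 2 seats).
Remainders in descending order: Dorne 0.690, Galen 0.671, Brisco 0.336, Farrow 0.303.
The surplus seats go to Dorne, Galen.

Brisco: 11, Dorne: 4, Galen: 9, Farrow: 2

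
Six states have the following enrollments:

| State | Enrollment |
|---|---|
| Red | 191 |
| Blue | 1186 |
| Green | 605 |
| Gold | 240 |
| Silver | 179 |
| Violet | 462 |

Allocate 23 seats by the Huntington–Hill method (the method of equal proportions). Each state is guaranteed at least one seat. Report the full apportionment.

With divisor 130: modified quotas Red 1.469, Blue 9.123, Green 4.654, Gold 1.846, Silver 1.377, Violet 3.554.
Geometric-mean thresholds: Red √(1·2)=1.414, Blue √(9·10)=9.487, Green √(4·5)=4.472, Gold √(1·2)=1.414, Silver √(1·2)=1.414, Violet √(3·4)=3.464.
Each quota rounded against its threshold gives Red 2, Blue 9, Green 5, Gold 2, Silver 1, Violet 4 (total 23).

Red 2; Blue 9; Green 5; Gold 2; Silver 1; Violet 4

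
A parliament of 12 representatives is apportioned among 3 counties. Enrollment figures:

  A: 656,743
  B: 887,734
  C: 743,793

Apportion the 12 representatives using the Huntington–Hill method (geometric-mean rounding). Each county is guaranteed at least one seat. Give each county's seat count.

A: 3, B: 5, C: 4

With divisor 194044: modified quotas A 3.385, B 4.575, C 3.833.
Geometric-mean thresholds: A √(3·4)=3.464, B √(4·5)=4.472, C √(3·4)=3.464.
Each quota rounded against its threshold gives A 3, B 5, C 4 (total 12).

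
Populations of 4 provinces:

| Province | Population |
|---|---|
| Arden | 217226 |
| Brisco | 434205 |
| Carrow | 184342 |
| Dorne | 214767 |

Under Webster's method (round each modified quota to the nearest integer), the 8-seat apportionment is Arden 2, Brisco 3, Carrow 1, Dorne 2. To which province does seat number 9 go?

Brisco

Priority for the next seat is population ÷ (current seats + 0.5).
Priorities: Arden 86890.400, Brisco 124058.571, Carrow 122894.667, Dorne 85906.800.
Highest priority: Brisco.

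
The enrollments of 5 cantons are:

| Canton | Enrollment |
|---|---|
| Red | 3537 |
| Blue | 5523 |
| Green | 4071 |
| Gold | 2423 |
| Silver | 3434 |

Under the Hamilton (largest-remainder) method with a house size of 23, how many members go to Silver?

4

Total 18988; standard divisor 18988/23 ≈ 825.565.
Standard quotas: Red 4.2843, Blue 6.6900, Green 4.9312, Gold 2.9350, Silver 4.1596.
Lower quotas: Red 4, Blue 6, Green 4, Gold 2, Silver 4 (sum 20, leaving 3 seats).
Remainders in descending order: Gold 0.9350, Green 0.9312, Blue 0.6900, Red 0.2843, Silver 0.1596.
The surplus seats go to Gold, Green, Blue.
Silver receives 4.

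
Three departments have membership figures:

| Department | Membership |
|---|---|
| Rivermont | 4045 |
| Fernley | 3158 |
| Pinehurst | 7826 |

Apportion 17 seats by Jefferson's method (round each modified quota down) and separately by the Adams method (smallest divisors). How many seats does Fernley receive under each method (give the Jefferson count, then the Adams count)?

3 and 4

Jefferson: Rivermont 5, Fernley 3, Pinehurst 9.
Adams: Rivermont 5, Fernley 4, Pinehurst 8.
Fernley gets 3 under Jefferson and 4 under Adams.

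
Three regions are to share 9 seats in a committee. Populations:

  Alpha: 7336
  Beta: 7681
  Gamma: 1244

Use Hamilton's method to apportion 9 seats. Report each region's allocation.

Alpha=4, Beta=4, Gamma=1

Total 16261; standard divisor 16261/9 ≈ 1806.778.
Standard quotas: Alpha 4.0603, Beta 4.2512, Gamma 0.6885.
Lower quotas: Alpha 4, Beta 4, Gamma 0 (sum 8, leaving 1 seat).
Remainders in descending order: Gamma 0.6885, Beta 0.2512, Alpha 0.0603.
Largest remainder: Gamma receives the extra seat.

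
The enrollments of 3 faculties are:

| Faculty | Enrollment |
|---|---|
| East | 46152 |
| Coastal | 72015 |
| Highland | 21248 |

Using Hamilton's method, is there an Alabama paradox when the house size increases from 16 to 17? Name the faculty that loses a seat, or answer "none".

Highland

At 16 seats: East 5, Coastal 8, Highland 3.
At 17 seats: East 6, Coastal 9, Highland 2.
Highland drops from 3 to 2.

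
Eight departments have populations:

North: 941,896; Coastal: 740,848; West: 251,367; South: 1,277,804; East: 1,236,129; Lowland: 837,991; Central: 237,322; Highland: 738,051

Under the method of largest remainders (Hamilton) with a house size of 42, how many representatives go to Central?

2

Standard divisor: 6261408 ÷ 42 ≈ 149081.143.
Standard quotas: North 6.3180, Coastal 4.9694, West 1.6861, South 8.5712, East 8.2917, Lowland 5.6210, Central 1.5919, Highland 4.9507.
Lower quotas: North 6, Coastal 4, West 1, South 8, East 8, Lowland 5, Central 1, Highland 4 (sum 37, leaving 5 seats).
Remainders in descending order: Coastal 0.9694, Highland 0.9507, West 0.6861, Lowland 0.6210, Central 0.5919, South 0.5712, North 0.3180, East 0.2917.
Largest remainders: Coastal, Highland, West, Lowland, Central receive the extra seats.
Central receives 2.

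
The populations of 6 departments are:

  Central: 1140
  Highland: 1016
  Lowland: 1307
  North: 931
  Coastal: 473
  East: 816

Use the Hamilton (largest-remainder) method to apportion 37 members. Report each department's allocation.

Central=7, Highland=7, Lowland=9, North=6, Coastal=3, East=5

Standard divisor: 5683 ÷ 37 ≈ 153.595.
Standard quotas: Central 7.422, Highland 6.615, Lowland 8.509, North 6.061, Coastal 3.080, East 5.313.
Lower quotas: Central 7, Highland 6, Lowland 8, North 6, Coastal 3, East 5 (sum 35, leaving 2 seats).
Remainders in descending order: Highland 0.615, Lowland 0.509, Central 0.422, East 0.313, Coastal 0.080, North 0.061.
The surplus seats go to Highland, Lowland.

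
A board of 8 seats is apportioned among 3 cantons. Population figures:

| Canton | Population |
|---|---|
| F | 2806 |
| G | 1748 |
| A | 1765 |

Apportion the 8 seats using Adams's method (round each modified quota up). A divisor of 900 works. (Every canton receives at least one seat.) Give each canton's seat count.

F=4, G=2, A=2

With modified divisor 900: modified quotas F 3.118, G 1.942, A 1.961.
Rounding up: F 4, G 2, A 2 (total 8).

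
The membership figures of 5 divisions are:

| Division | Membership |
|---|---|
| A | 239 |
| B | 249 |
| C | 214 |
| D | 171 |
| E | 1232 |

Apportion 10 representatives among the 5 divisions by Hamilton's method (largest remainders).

A 1; B 1; C 1; D 1; E 6

The standard divisor is 2105/10 ≈ 210.5.
Standard quotas: A 1.135, B 1.183, C 1.017, D 0.812, E 5.853.
Lower quotas: A 1, B 1, C 1, D 0, E 5 (sum 8, leaving 2 seats).
Remainders in descending order: E 0.853, D 0.812, B 0.183, A 0.135, C 0.017.
Largest remainders: E, D receive the extra seats.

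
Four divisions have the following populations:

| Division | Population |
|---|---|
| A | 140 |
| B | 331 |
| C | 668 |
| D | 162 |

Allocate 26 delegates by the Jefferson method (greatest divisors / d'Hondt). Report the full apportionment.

A=2, B=7, C=14, D=3

Standard divisor 1301/26 ≈ 50.038; standard quotas: A 2.798, B 6.615, C 13.350, D 3.238.
Rounding down gives 2, 6, 13, 3 = 24 seats, so the divisor must be adjusted.
With modified divisor 47: modified quotas A 2.979, B 7.043, C 14.213, D 3.447.
Rounding down: A 2, B 7, C 14, D 3 (total 26).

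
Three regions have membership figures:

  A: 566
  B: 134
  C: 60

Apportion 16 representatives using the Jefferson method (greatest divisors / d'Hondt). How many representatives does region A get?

Standard divisor 760/16 ≈ 47.5; standard quotas: A 11.916, B 2.821, C 1.263.
Rounding down gives 11, 2, 1 = 14 seats, so the divisor must be adjusted.
With modified divisor 44: modified quotas A 12.864, B 3.045, C 1.364.
Rounding down: A 12, B 3, C 1 (total 16).
A receives 12.

12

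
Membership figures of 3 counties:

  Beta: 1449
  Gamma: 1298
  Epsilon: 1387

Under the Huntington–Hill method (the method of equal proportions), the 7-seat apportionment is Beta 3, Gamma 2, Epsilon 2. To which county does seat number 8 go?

Epsilon

Priority for the next seat is population ÷ (√(s·(s+1))).
Priorities: Beta 418.290, Gamma 529.906, Epsilon 566.240.
Highest priority: Epsilon.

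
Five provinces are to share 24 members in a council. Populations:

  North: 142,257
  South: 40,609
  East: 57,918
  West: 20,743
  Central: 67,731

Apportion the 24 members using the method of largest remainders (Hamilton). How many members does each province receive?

The standard divisor is 329258/24 ≈ 13719.083.
Standard quotas: North 10.3693, South 2.9600, East 4.2217, West 1.5120, Central 4.9370.
Lower quotas: North 10, South 2, East 4, West 1, Central 4 (sum 21, leaving 3 seats).
Remainders in descending order: South 0.9600, Central 0.9370, West 0.5120, North 0.3693, East 0.2217.
Largest remainders: South, Central, West receive the extra seats.

North 10, South 3, East 4, West 2, Central 5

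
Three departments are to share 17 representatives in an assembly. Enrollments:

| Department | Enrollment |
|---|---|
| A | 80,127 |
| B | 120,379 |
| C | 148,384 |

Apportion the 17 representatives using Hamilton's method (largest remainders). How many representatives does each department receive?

The standard divisor is 348890/17 ≈ 20522.941.
Standard quotas: A 3.9043, B 5.8656, C 7.2302.
Lower quotas: A 3, B 5, C 7 (sum 15, leaving 2 seats).
Remainders in descending order: A 0.9043, B 0.8656, C 0.2302.
The surplus seats go to A, B.

A 4; B 6; C 7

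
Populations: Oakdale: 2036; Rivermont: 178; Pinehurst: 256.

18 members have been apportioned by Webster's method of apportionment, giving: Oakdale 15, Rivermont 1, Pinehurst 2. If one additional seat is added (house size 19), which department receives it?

Priority for the next seat is population ÷ (current seats + 0.5).
Priorities: Oakdale 131.355, Rivermont 118.667, Pinehurst 102.400.
Highest priority: Oakdale.

Oakdale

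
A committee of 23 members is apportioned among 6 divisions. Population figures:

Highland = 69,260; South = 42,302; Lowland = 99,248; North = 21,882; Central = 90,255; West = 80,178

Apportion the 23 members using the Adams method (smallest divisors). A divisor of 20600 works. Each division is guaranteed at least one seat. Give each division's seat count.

With modified divisor 20600: modified quotas Highland 3.362, South 2.053, Lowland 4.818, North 1.062, Central 4.381, West 3.892.
Rounding up: Highland 4, South 3, Lowland 5, North 2, Central 5, West 4 (total 23).

Highland: 4, South: 3, Lowland: 5, North: 2, Central: 5, West: 4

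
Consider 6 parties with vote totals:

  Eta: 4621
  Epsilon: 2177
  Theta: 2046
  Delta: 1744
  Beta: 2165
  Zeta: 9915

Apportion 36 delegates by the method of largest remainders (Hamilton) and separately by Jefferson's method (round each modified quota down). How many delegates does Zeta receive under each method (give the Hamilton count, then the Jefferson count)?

16 and 17

Hamilton: Eta 7, Epsilon 4, Theta 3, Delta 3, Beta 3, Zeta 16.
Jefferson: Eta 7, Epsilon 3, Theta 3, Delta 3, Beta 3, Zeta 17.
Zeta gets 16 under Hamilton and 17 under Jefferson.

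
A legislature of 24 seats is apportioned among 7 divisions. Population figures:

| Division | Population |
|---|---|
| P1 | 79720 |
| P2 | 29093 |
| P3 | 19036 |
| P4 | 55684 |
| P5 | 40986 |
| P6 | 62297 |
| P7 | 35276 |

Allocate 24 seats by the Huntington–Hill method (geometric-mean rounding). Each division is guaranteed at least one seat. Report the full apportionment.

With divisor 13695: modified quotas P1 5.821, P2 2.124, P3 1.390, P4 4.066, P5 2.993, P6 4.549, P7 2.576.
Geometric-mean thresholds: P1 √(5·6)=5.477, P2 √(2·3)=2.449, P3 √(1·2)=1.414, P4 √(4·5)=4.472, P5 √(2·3)=2.449, P6 √(4·5)=4.472, P7 √(2·3)=2.449.
Each quota rounded against its threshold gives P1 6, P2 2, P3 1, P4 4, P5 3, P6 5, P7 3 (total 24).

P1: 6, P2: 2, P3: 1, P4: 4, P5: 3, P6: 5, P7: 3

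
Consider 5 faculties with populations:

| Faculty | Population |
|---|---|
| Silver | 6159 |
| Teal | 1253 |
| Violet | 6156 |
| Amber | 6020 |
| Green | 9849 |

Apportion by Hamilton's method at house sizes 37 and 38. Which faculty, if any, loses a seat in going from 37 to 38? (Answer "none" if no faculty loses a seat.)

Teal

At 37 seats: Silver 8, Teal 2, Violet 8, Amber 7, Green 12.
At 38 seats: Silver 8, Teal 1, Violet 8, Amber 8, Green 13.
Teal drops from 2 to 1.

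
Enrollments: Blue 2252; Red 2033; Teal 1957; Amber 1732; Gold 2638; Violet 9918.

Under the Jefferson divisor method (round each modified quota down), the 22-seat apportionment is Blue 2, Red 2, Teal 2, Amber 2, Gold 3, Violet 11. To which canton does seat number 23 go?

Violet

Priority for the next seat is population ÷ (current seats + 1).
Priorities: Blue 750.667, Red 677.667, Teal 652.333, Amber 577.333, Gold 659.500, Violet 826.500.
Highest priority: Violet.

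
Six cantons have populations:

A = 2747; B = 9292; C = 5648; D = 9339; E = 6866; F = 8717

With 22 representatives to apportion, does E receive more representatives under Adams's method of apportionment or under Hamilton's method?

Adams: A 2, B 5, C 3, D 5, E 3, F 4.
Hamilton: A 1, B 5, C 3, D 5, E 4, F 4.
E gets 3 under Adams and 4 under Hamilton.

Hamilton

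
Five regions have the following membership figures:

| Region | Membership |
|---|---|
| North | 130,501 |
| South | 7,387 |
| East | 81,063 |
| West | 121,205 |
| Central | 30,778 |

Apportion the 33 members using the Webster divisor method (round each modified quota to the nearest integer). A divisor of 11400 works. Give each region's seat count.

With modified divisor 11400: modified quotas North 11.447, South 0.648, East 7.111, West 10.632, Central 2.700.
Rounding to the nearest integer: North 11, South 1, East 7, West 11, Central 3 (total 33).

North: 11, South: 1, East: 7, West: 11, Central: 3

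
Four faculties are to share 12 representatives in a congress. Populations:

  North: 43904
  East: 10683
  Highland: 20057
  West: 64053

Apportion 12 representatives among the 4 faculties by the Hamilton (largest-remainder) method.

The standard divisor is 138697/12 ≈ 11558.083.
Standard quotas: North 3.7986, East 0.9243, Highland 1.7353, West 5.5418.
Lower quotas: North 3, East 0, Highland 1, West 5 (sum 9, leaving 3 seats).
Remainders in descending order: East 0.9243, North 0.7986, Highland 0.7353, West 0.5418.
Largest remainders: East, North, Highland receive the extra seats.

North 4, East 1, Highland 2, West 5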